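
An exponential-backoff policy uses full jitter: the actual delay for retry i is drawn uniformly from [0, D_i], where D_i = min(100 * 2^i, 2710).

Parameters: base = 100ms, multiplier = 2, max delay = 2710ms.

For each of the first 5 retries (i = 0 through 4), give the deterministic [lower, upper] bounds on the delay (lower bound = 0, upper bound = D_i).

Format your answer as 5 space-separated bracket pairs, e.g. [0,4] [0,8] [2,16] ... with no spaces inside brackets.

Answer: [0,100] [0,200] [0,400] [0,800] [0,1600]

Derivation:
Computing bounds per retry:
  i=0: D_i=min(100*2^0,2710)=100, bounds=[0,100]
  i=1: D_i=min(100*2^1,2710)=200, bounds=[0,200]
  i=2: D_i=min(100*2^2,2710)=400, bounds=[0,400]
  i=3: D_i=min(100*2^3,2710)=800, bounds=[0,800]
  i=4: D_i=min(100*2^4,2710)=1600, bounds=[0,1600]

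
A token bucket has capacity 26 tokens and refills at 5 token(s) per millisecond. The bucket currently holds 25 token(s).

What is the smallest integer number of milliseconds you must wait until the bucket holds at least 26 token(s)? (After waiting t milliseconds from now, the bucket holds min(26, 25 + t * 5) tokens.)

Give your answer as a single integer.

Answer: 1

Derivation:
Need 25 + t * 5 >= 26, so t >= 1/5.
Smallest integer t = ceil(1/5) = 1.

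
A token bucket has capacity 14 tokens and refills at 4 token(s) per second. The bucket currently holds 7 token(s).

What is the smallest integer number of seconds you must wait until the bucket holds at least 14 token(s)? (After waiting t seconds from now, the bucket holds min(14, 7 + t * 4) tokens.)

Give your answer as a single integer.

Answer: 2

Derivation:
Need 7 + t * 4 >= 14, so t >= 7/4.
Smallest integer t = ceil(7/4) = 2.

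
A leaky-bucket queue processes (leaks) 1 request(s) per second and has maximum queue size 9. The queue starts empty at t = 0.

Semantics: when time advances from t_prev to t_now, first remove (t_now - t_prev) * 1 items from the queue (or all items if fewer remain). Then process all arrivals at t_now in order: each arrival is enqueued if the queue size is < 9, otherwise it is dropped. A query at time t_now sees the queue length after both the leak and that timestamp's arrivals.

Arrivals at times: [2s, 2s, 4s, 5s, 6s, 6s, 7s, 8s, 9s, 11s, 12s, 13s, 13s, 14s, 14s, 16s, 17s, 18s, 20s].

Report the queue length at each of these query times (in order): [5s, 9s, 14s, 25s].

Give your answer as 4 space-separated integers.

Answer: 1 2 3 0

Derivation:
Queue lengths at query times:
  query t=5s: backlog = 1
  query t=9s: backlog = 2
  query t=14s: backlog = 3
  query t=25s: backlog = 0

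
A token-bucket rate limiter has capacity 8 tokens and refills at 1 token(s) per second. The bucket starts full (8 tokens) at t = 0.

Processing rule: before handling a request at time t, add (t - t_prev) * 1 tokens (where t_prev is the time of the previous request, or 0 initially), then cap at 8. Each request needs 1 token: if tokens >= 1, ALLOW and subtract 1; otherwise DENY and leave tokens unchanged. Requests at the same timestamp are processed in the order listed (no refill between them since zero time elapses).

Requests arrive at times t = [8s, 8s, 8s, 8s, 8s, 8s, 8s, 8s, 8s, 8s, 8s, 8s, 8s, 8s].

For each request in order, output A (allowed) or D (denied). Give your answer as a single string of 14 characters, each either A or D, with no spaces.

Simulating step by step:
  req#1 t=8s: ALLOW
  req#2 t=8s: ALLOW
  req#3 t=8s: ALLOW
  req#4 t=8s: ALLOW
  req#5 t=8s: ALLOW
  req#6 t=8s: ALLOW
  req#7 t=8s: ALLOW
  req#8 t=8s: ALLOW
  req#9 t=8s: DENY
  req#10 t=8s: DENY
  req#11 t=8s: DENY
  req#12 t=8s: DENY
  req#13 t=8s: DENY
  req#14 t=8s: DENY

Answer: AAAAAAAADDDDDD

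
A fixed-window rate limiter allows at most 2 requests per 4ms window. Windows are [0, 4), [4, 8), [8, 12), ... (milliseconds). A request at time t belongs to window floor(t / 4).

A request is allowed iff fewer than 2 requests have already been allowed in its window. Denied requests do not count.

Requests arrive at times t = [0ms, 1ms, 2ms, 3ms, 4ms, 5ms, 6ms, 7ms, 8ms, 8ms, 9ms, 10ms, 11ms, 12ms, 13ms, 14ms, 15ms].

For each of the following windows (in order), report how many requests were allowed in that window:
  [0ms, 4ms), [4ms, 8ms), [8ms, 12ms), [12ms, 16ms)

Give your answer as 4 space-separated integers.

Answer: 2 2 2 2

Derivation:
Processing requests:
  req#1 t=0ms (window 0): ALLOW
  req#2 t=1ms (window 0): ALLOW
  req#3 t=2ms (window 0): DENY
  req#4 t=3ms (window 0): DENY
  req#5 t=4ms (window 1): ALLOW
  req#6 t=5ms (window 1): ALLOW
  req#7 t=6ms (window 1): DENY
  req#8 t=7ms (window 1): DENY
  req#9 t=8ms (window 2): ALLOW
  req#10 t=8ms (window 2): ALLOW
  req#11 t=9ms (window 2): DENY
  req#12 t=10ms (window 2): DENY
  req#13 t=11ms (window 2): DENY
  req#14 t=12ms (window 3): ALLOW
  req#15 t=13ms (window 3): ALLOW
  req#16 t=14ms (window 3): DENY
  req#17 t=15ms (window 3): DENY

Allowed counts by window: 2 2 2 2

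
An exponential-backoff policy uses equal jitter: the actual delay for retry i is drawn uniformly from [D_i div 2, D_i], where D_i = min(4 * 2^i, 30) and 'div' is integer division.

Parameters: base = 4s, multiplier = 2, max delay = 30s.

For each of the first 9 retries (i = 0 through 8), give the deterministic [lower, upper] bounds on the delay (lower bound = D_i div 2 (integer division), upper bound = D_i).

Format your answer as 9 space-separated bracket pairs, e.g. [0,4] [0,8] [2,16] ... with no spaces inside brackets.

Computing bounds per retry:
  i=0: D_i=min(4*2^0,30)=4, bounds=[2,4]
  i=1: D_i=min(4*2^1,30)=8, bounds=[4,8]
  i=2: D_i=min(4*2^2,30)=16, bounds=[8,16]
  i=3: D_i=min(4*2^3,30)=30, bounds=[15,30]
  i=4: D_i=min(4*2^4,30)=30, bounds=[15,30]
  i=5: D_i=min(4*2^5,30)=30, bounds=[15,30]
  i=6: D_i=min(4*2^6,30)=30, bounds=[15,30]
  i=7: D_i=min(4*2^7,30)=30, bounds=[15,30]
  i=8: D_i=min(4*2^8,30)=30, bounds=[15,30]

Answer: [2,4] [4,8] [8,16] [15,30] [15,30] [15,30] [15,30] [15,30] [15,30]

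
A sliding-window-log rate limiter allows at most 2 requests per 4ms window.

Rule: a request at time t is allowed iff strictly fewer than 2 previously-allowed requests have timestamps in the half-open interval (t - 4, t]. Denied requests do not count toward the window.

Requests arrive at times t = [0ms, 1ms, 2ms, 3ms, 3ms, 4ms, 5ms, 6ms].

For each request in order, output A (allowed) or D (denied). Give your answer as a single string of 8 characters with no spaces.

Answer: AADDDAAD

Derivation:
Tracking allowed requests in the window:
  req#1 t=0ms: ALLOW
  req#2 t=1ms: ALLOW
  req#3 t=2ms: DENY
  req#4 t=3ms: DENY
  req#5 t=3ms: DENY
  req#6 t=4ms: ALLOW
  req#7 t=5ms: ALLOW
  req#8 t=6ms: DENY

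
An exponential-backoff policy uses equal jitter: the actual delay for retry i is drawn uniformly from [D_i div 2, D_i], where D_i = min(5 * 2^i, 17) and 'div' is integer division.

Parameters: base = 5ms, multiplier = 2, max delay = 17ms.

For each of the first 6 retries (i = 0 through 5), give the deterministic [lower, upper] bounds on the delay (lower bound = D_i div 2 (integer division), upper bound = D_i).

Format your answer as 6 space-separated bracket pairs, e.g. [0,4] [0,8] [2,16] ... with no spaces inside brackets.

Computing bounds per retry:
  i=0: D_i=min(5*2^0,17)=5, bounds=[2,5]
  i=1: D_i=min(5*2^1,17)=10, bounds=[5,10]
  i=2: D_i=min(5*2^2,17)=17, bounds=[8,17]
  i=3: D_i=min(5*2^3,17)=17, bounds=[8,17]
  i=4: D_i=min(5*2^4,17)=17, bounds=[8,17]
  i=5: D_i=min(5*2^5,17)=17, bounds=[8,17]

Answer: [2,5] [5,10] [8,17] [8,17] [8,17] [8,17]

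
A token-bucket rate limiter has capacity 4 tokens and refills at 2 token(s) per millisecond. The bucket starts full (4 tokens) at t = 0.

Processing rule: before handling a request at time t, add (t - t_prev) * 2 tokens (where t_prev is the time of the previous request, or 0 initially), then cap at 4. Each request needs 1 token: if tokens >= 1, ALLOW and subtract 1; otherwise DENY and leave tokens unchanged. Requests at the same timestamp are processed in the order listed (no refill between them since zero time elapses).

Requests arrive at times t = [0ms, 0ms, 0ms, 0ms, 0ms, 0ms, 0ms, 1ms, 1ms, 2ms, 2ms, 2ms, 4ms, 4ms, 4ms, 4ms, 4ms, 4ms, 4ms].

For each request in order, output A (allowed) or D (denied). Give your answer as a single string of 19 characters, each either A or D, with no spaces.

Answer: AAAADDDAAAADAAAADDD

Derivation:
Simulating step by step:
  req#1 t=0ms: ALLOW
  req#2 t=0ms: ALLOW
  req#3 t=0ms: ALLOW
  req#4 t=0ms: ALLOW
  req#5 t=0ms: DENY
  req#6 t=0ms: DENY
  req#7 t=0ms: DENY
  req#8 t=1ms: ALLOW
  req#9 t=1ms: ALLOW
  req#10 t=2ms: ALLOW
  req#11 t=2ms: ALLOW
  req#12 t=2ms: DENY
  req#13 t=4ms: ALLOW
  req#14 t=4ms: ALLOW
  req#15 t=4ms: ALLOW
  req#16 t=4ms: ALLOW
  req#17 t=4ms: DENY
  req#18 t=4ms: DENY
  req#19 t=4ms: DENY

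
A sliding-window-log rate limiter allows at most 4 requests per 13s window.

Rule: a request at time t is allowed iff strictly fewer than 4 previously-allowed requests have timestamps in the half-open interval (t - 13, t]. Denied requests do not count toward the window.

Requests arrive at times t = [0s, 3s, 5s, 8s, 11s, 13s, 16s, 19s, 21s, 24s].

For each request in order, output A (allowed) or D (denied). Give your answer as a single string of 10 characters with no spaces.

Answer: AAAADAAAAD

Derivation:
Tracking allowed requests in the window:
  req#1 t=0s: ALLOW
  req#2 t=3s: ALLOW
  req#3 t=5s: ALLOW
  req#4 t=8s: ALLOW
  req#5 t=11s: DENY
  req#6 t=13s: ALLOW
  req#7 t=16s: ALLOW
  req#8 t=19s: ALLOW
  req#9 t=21s: ALLOW
  req#10 t=24s: DENY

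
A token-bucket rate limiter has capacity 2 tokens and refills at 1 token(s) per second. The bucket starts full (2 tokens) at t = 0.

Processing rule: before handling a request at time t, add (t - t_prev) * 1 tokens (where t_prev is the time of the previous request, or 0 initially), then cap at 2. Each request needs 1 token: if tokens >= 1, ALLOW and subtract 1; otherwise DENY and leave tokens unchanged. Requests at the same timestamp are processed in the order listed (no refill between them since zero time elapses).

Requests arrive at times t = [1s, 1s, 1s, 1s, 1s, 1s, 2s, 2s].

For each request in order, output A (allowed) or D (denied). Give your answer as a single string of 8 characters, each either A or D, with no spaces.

Answer: AADDDDAD

Derivation:
Simulating step by step:
  req#1 t=1s: ALLOW
  req#2 t=1s: ALLOW
  req#3 t=1s: DENY
  req#4 t=1s: DENY
  req#5 t=1s: DENY
  req#6 t=1s: DENY
  req#7 t=2s: ALLOW
  req#8 t=2s: DENY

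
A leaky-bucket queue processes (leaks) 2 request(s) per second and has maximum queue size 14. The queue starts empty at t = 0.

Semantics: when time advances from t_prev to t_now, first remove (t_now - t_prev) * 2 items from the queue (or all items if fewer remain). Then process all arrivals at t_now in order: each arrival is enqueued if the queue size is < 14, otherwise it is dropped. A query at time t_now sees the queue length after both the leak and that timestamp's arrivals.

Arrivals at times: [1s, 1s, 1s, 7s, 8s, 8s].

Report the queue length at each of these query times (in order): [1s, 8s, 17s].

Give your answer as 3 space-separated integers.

Answer: 3 2 0

Derivation:
Queue lengths at query times:
  query t=1s: backlog = 3
  query t=8s: backlog = 2
  query t=17s: backlog = 0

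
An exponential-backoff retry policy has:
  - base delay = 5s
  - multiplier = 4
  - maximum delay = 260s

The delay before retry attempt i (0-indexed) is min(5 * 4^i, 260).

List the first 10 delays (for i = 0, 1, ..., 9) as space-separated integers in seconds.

Answer: 5 20 80 260 260 260 260 260 260 260

Derivation:
Computing each delay:
  i=0: min(5*4^0, 260) = 5
  i=1: min(5*4^1, 260) = 20
  i=2: min(5*4^2, 260) = 80
  i=3: min(5*4^3, 260) = 260
  i=4: min(5*4^4, 260) = 260
  i=5: min(5*4^5, 260) = 260
  i=6: min(5*4^6, 260) = 260
  i=7: min(5*4^7, 260) = 260
  i=8: min(5*4^8, 260) = 260
  i=9: min(5*4^9, 260) = 260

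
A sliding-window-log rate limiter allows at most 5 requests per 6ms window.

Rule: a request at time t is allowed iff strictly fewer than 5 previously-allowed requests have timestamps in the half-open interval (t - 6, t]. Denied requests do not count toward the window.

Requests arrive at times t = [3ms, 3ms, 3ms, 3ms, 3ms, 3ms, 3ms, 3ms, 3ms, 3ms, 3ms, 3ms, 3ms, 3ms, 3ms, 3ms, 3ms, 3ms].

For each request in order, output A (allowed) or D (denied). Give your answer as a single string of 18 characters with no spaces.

Tracking allowed requests in the window:
  req#1 t=3ms: ALLOW
  req#2 t=3ms: ALLOW
  req#3 t=3ms: ALLOW
  req#4 t=3ms: ALLOW
  req#5 t=3ms: ALLOW
  req#6 t=3ms: DENY
  req#7 t=3ms: DENY
  req#8 t=3ms: DENY
  req#9 t=3ms: DENY
  req#10 t=3ms: DENY
  req#11 t=3ms: DENY
  req#12 t=3ms: DENY
  req#13 t=3ms: DENY
  req#14 t=3ms: DENY
  req#15 t=3ms: DENY
  req#16 t=3ms: DENY
  req#17 t=3ms: DENY
  req#18 t=3ms: DENY

Answer: AAAAADDDDDDDDDDDDD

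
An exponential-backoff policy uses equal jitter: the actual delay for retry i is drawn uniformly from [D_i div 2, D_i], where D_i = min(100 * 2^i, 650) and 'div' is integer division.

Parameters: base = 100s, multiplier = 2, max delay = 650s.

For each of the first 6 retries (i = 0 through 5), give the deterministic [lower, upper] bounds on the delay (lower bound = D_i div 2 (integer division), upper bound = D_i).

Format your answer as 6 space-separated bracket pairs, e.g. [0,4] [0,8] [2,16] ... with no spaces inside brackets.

Computing bounds per retry:
  i=0: D_i=min(100*2^0,650)=100, bounds=[50,100]
  i=1: D_i=min(100*2^1,650)=200, bounds=[100,200]
  i=2: D_i=min(100*2^2,650)=400, bounds=[200,400]
  i=3: D_i=min(100*2^3,650)=650, bounds=[325,650]
  i=4: D_i=min(100*2^4,650)=650, bounds=[325,650]
  i=5: D_i=min(100*2^5,650)=650, bounds=[325,650]

Answer: [50,100] [100,200] [200,400] [325,650] [325,650] [325,650]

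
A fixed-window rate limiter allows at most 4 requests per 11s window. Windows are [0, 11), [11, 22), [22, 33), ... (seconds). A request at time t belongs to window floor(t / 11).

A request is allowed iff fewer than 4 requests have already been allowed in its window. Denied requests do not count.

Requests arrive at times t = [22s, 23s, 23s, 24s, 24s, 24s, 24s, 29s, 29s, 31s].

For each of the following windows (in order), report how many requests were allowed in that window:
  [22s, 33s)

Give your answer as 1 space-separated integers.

Processing requests:
  req#1 t=22s (window 2): ALLOW
  req#2 t=23s (window 2): ALLOW
  req#3 t=23s (window 2): ALLOW
  req#4 t=24s (window 2): ALLOW
  req#5 t=24s (window 2): DENY
  req#6 t=24s (window 2): DENY
  req#7 t=24s (window 2): DENY
  req#8 t=29s (window 2): DENY
  req#9 t=29s (window 2): DENY
  req#10 t=31s (window 2): DENY

Allowed counts by window: 4

Answer: 4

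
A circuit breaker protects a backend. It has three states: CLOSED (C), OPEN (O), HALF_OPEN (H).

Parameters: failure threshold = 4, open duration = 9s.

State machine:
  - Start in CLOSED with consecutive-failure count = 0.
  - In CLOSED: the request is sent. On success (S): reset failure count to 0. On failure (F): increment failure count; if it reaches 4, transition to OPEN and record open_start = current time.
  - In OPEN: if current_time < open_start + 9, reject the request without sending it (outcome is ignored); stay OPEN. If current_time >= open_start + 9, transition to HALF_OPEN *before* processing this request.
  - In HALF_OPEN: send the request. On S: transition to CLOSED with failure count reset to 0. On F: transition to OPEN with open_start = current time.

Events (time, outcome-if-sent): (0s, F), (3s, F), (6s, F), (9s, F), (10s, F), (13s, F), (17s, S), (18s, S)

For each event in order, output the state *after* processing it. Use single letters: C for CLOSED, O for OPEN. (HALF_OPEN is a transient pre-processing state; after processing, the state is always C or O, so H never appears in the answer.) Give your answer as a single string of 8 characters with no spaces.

State after each event:
  event#1 t=0s outcome=F: state=CLOSED
  event#2 t=3s outcome=F: state=CLOSED
  event#3 t=6s outcome=F: state=CLOSED
  event#4 t=9s outcome=F: state=OPEN
  event#5 t=10s outcome=F: state=OPEN
  event#6 t=13s outcome=F: state=OPEN
  event#7 t=17s outcome=S: state=OPEN
  event#8 t=18s outcome=S: state=CLOSED

Answer: CCCOOOOC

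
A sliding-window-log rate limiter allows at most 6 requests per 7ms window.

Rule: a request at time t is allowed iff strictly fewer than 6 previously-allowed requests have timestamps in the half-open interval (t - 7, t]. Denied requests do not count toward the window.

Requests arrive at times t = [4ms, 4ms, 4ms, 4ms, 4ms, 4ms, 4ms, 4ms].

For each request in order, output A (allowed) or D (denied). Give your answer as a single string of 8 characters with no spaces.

Answer: AAAAAADD

Derivation:
Tracking allowed requests in the window:
  req#1 t=4ms: ALLOW
  req#2 t=4ms: ALLOW
  req#3 t=4ms: ALLOW
  req#4 t=4ms: ALLOW
  req#5 t=4ms: ALLOW
  req#6 t=4ms: ALLOW
  req#7 t=4ms: DENY
  req#8 t=4ms: DENY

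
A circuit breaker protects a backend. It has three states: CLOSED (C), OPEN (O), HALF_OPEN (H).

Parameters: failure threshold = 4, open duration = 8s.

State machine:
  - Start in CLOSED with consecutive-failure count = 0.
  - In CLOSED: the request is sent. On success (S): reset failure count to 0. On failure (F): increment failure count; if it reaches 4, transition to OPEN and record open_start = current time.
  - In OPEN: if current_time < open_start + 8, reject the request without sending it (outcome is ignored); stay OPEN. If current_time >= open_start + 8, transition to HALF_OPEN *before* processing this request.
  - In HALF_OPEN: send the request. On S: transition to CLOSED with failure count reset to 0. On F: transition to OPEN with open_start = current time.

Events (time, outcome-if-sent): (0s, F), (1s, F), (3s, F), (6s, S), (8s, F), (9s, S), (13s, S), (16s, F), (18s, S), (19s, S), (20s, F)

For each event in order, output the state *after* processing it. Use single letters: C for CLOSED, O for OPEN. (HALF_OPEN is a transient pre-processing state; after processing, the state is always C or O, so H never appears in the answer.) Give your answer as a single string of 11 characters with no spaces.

State after each event:
  event#1 t=0s outcome=F: state=CLOSED
  event#2 t=1s outcome=F: state=CLOSED
  event#3 t=3s outcome=F: state=CLOSED
  event#4 t=6s outcome=S: state=CLOSED
  event#5 t=8s outcome=F: state=CLOSED
  event#6 t=9s outcome=S: state=CLOSED
  event#7 t=13s outcome=S: state=CLOSED
  event#8 t=16s outcome=F: state=CLOSED
  event#9 t=18s outcome=S: state=CLOSED
  event#10 t=19s outcome=S: state=CLOSED
  event#11 t=20s outcome=F: state=CLOSED

Answer: CCCCCCCCCCC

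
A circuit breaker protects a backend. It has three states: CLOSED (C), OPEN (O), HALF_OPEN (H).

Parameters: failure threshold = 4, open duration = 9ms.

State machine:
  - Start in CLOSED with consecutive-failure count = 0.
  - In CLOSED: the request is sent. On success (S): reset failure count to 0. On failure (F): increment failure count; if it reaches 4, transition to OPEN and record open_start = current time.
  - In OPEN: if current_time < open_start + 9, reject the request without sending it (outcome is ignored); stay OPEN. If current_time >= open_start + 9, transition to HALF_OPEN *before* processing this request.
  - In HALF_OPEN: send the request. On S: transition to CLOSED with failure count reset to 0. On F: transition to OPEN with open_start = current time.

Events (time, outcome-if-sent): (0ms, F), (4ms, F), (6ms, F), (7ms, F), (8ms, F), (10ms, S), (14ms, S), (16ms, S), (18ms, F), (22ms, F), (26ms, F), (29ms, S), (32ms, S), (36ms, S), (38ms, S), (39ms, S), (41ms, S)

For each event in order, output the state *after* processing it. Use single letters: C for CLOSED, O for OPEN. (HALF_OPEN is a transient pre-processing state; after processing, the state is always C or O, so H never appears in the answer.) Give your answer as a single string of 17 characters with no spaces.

State after each event:
  event#1 t=0ms outcome=F: state=CLOSED
  event#2 t=4ms outcome=F: state=CLOSED
  event#3 t=6ms outcome=F: state=CLOSED
  event#4 t=7ms outcome=F: state=OPEN
  event#5 t=8ms outcome=F: state=OPEN
  event#6 t=10ms outcome=S: state=OPEN
  event#7 t=14ms outcome=S: state=OPEN
  event#8 t=16ms outcome=S: state=CLOSED
  event#9 t=18ms outcome=F: state=CLOSED
  event#10 t=22ms outcome=F: state=CLOSED
  event#11 t=26ms outcome=F: state=CLOSED
  event#12 t=29ms outcome=S: state=CLOSED
  event#13 t=32ms outcome=S: state=CLOSED
  event#14 t=36ms outcome=S: state=CLOSED
  event#15 t=38ms outcome=S: state=CLOSED
  event#16 t=39ms outcome=S: state=CLOSED
  event#17 t=41ms outcome=S: state=CLOSED

Answer: CCCOOOOCCCCCCCCCC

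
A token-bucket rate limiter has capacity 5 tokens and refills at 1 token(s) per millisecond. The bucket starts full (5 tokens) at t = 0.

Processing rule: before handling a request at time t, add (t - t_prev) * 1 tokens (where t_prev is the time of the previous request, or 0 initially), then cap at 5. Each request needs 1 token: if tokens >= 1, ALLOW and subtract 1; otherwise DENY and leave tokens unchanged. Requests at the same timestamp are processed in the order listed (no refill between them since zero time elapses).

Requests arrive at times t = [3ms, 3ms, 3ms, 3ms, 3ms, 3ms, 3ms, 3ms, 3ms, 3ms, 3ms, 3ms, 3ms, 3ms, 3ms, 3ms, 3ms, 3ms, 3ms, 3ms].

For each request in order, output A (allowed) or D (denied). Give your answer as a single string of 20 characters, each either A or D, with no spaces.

Answer: AAAAADDDDDDDDDDDDDDD

Derivation:
Simulating step by step:
  req#1 t=3ms: ALLOW
  req#2 t=3ms: ALLOW
  req#3 t=3ms: ALLOW
  req#4 t=3ms: ALLOW
  req#5 t=3ms: ALLOW
  req#6 t=3ms: DENY
  req#7 t=3ms: DENY
  req#8 t=3ms: DENY
  req#9 t=3ms: DENY
  req#10 t=3ms: DENY
  req#11 t=3ms: DENY
  req#12 t=3ms: DENY
  req#13 t=3ms: DENY
  req#14 t=3ms: DENY
  req#15 t=3ms: DENY
  req#16 t=3ms: DENY
  req#17 t=3ms: DENY
  req#18 t=3ms: DENY
  req#19 t=3ms: DENY
  req#20 t=3ms: DENY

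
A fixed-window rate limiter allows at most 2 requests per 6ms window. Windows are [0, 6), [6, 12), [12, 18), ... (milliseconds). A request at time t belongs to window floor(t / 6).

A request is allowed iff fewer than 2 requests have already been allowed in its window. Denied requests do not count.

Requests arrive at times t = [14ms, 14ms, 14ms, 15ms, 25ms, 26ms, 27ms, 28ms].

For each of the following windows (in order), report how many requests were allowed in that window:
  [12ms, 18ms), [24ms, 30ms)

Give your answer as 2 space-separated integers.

Processing requests:
  req#1 t=14ms (window 2): ALLOW
  req#2 t=14ms (window 2): ALLOW
  req#3 t=14ms (window 2): DENY
  req#4 t=15ms (window 2): DENY
  req#5 t=25ms (window 4): ALLOW
  req#6 t=26ms (window 4): ALLOW
  req#7 t=27ms (window 4): DENY
  req#8 t=28ms (window 4): DENY

Allowed counts by window: 2 2

Answer: 2 2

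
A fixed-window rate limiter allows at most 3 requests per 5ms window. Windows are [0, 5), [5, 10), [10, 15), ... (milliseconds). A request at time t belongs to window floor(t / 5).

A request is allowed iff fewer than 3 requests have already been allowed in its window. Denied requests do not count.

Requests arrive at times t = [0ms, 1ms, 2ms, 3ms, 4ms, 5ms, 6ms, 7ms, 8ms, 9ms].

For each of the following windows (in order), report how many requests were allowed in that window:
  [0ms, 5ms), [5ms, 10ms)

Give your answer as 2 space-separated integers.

Processing requests:
  req#1 t=0ms (window 0): ALLOW
  req#2 t=1ms (window 0): ALLOW
  req#3 t=2ms (window 0): ALLOW
  req#4 t=3ms (window 0): DENY
  req#5 t=4ms (window 0): DENY
  req#6 t=5ms (window 1): ALLOW
  req#7 t=6ms (window 1): ALLOW
  req#8 t=7ms (window 1): ALLOW
  req#9 t=8ms (window 1): DENY
  req#10 t=9ms (window 1): DENY

Allowed counts by window: 3 3

Answer: 3 3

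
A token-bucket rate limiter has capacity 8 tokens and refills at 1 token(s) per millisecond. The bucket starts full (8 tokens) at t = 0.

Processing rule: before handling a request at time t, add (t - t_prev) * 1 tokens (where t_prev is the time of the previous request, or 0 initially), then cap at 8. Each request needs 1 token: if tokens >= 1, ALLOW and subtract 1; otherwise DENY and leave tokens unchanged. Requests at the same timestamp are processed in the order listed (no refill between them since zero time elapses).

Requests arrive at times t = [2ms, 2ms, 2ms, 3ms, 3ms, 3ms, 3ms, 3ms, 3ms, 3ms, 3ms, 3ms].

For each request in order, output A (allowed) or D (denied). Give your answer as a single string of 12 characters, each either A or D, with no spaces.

Answer: AAAAAAAAADDD

Derivation:
Simulating step by step:
  req#1 t=2ms: ALLOW
  req#2 t=2ms: ALLOW
  req#3 t=2ms: ALLOW
  req#4 t=3ms: ALLOW
  req#5 t=3ms: ALLOW
  req#6 t=3ms: ALLOW
  req#7 t=3ms: ALLOW
  req#8 t=3ms: ALLOW
  req#9 t=3ms: ALLOW
  req#10 t=3ms: DENY
  req#11 t=3ms: DENY
  req#12 t=3ms: DENY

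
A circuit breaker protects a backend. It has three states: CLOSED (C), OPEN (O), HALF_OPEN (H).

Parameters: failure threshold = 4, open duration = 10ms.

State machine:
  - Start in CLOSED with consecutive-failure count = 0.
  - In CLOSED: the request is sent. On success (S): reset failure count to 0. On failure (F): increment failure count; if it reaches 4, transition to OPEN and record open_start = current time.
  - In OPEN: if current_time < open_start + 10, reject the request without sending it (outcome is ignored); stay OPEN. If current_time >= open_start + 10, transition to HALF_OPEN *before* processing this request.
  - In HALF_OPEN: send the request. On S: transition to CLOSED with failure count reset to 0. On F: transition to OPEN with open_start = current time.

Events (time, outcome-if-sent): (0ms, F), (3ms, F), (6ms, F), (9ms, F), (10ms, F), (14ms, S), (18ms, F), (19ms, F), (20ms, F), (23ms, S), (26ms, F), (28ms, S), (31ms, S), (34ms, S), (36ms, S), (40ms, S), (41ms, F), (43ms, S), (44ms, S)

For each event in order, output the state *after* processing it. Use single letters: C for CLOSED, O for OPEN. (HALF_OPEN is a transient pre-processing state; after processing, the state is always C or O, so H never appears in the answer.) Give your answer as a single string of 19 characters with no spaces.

State after each event:
  event#1 t=0ms outcome=F: state=CLOSED
  event#2 t=3ms outcome=F: state=CLOSED
  event#3 t=6ms outcome=F: state=CLOSED
  event#4 t=9ms outcome=F: state=OPEN
  event#5 t=10ms outcome=F: state=OPEN
  event#6 t=14ms outcome=S: state=OPEN
  event#7 t=18ms outcome=F: state=OPEN
  event#8 t=19ms outcome=F: state=OPEN
  event#9 t=20ms outcome=F: state=OPEN
  event#10 t=23ms outcome=S: state=OPEN
  event#11 t=26ms outcome=F: state=OPEN
  event#12 t=28ms outcome=S: state=OPEN
  event#13 t=31ms outcome=S: state=CLOSED
  event#14 t=34ms outcome=S: state=CLOSED
  event#15 t=36ms outcome=S: state=CLOSED
  event#16 t=40ms outcome=S: state=CLOSED
  event#17 t=41ms outcome=F: state=CLOSED
  event#18 t=43ms outcome=S: state=CLOSED
  event#19 t=44ms outcome=S: state=CLOSED

Answer: CCCOOOOOOOOOCCCCCCC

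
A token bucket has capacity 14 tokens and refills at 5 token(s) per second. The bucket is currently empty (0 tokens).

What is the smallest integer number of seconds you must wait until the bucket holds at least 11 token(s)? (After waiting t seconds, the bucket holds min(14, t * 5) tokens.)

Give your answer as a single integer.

Answer: 3

Derivation:
Need t * 5 >= 11, so t >= 11/5.
Smallest integer t = ceil(11/5) = 3.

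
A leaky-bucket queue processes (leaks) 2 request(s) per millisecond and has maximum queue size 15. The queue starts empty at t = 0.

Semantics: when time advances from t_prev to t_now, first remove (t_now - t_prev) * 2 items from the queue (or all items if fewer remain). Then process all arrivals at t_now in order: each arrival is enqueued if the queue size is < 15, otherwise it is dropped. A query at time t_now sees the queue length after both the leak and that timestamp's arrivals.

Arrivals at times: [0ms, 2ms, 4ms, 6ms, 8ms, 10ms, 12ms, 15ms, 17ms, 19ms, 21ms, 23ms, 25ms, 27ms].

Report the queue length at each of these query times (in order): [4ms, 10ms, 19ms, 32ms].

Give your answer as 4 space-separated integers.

Queue lengths at query times:
  query t=4ms: backlog = 1
  query t=10ms: backlog = 1
  query t=19ms: backlog = 1
  query t=32ms: backlog = 0

Answer: 1 1 1 0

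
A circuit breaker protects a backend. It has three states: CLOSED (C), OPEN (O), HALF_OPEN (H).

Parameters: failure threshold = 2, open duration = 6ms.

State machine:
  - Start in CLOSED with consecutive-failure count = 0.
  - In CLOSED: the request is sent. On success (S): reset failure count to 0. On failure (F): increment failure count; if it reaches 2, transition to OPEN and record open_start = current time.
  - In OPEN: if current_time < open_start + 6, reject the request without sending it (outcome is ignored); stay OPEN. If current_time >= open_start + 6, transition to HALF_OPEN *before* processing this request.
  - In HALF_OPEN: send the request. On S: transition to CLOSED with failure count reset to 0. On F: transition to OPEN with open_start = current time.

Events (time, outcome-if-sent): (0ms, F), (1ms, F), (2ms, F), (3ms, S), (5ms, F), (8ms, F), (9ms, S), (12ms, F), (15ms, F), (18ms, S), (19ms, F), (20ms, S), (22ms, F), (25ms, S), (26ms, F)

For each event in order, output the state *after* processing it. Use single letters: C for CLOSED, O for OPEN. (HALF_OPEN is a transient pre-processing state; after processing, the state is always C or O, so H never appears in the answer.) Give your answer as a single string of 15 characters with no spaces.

State after each event:
  event#1 t=0ms outcome=F: state=CLOSED
  event#2 t=1ms outcome=F: state=OPEN
  event#3 t=2ms outcome=F: state=OPEN
  event#4 t=3ms outcome=S: state=OPEN
  event#5 t=5ms outcome=F: state=OPEN
  event#6 t=8ms outcome=F: state=OPEN
  event#7 t=9ms outcome=S: state=OPEN
  event#8 t=12ms outcome=F: state=OPEN
  event#9 t=15ms outcome=F: state=OPEN
  event#10 t=18ms outcome=S: state=OPEN
  event#11 t=19ms outcome=F: state=OPEN
  event#12 t=20ms outcome=S: state=OPEN
  event#13 t=22ms outcome=F: state=OPEN
  event#14 t=25ms outcome=S: state=OPEN
  event#15 t=26ms outcome=F: state=OPEN

Answer: COOOOOOOOOOOOOO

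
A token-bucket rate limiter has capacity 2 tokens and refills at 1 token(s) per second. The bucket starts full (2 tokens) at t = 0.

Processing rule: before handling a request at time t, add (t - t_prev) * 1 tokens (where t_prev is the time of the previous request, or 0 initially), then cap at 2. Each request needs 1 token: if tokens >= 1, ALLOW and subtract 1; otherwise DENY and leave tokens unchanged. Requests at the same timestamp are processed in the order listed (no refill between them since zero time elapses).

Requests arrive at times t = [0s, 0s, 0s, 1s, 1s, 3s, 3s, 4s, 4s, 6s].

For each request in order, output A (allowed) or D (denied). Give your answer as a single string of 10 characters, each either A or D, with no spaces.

Answer: AADADAAADA

Derivation:
Simulating step by step:
  req#1 t=0s: ALLOW
  req#2 t=0s: ALLOW
  req#3 t=0s: DENY
  req#4 t=1s: ALLOW
  req#5 t=1s: DENY
  req#6 t=3s: ALLOW
  req#7 t=3s: ALLOW
  req#8 t=4s: ALLOW
  req#9 t=4s: DENY
  req#10 t=6s: ALLOW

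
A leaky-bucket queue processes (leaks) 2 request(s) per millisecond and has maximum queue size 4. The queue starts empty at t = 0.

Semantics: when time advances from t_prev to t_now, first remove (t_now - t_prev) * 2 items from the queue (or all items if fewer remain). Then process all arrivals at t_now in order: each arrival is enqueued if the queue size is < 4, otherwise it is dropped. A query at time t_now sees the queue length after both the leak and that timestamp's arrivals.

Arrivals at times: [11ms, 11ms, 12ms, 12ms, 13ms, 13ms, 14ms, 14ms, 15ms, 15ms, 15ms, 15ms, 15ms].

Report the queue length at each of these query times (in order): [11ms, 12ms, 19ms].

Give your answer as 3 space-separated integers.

Answer: 2 2 0

Derivation:
Queue lengths at query times:
  query t=11ms: backlog = 2
  query t=12ms: backlog = 2
  query t=19ms: backlog = 0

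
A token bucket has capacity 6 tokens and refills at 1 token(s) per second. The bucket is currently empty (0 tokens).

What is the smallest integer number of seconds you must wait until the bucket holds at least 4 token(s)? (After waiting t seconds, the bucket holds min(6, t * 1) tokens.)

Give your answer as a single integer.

Answer: 4

Derivation:
Need t * 1 >= 4, so t >= 4/1.
Smallest integer t = ceil(4/1) = 4.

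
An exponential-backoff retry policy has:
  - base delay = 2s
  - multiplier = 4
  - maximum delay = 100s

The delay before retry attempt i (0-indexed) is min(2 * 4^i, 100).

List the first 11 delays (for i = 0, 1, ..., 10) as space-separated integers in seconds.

Computing each delay:
  i=0: min(2*4^0, 100) = 2
  i=1: min(2*4^1, 100) = 8
  i=2: min(2*4^2, 100) = 32
  i=3: min(2*4^3, 100) = 100
  i=4: min(2*4^4, 100) = 100
  i=5: min(2*4^5, 100) = 100
  i=6: min(2*4^6, 100) = 100
  i=7: min(2*4^7, 100) = 100
  i=8: min(2*4^8, 100) = 100
  i=9: min(2*4^9, 100) = 100
  i=10: min(2*4^10, 100) = 100

Answer: 2 8 32 100 100 100 100 100 100 100 100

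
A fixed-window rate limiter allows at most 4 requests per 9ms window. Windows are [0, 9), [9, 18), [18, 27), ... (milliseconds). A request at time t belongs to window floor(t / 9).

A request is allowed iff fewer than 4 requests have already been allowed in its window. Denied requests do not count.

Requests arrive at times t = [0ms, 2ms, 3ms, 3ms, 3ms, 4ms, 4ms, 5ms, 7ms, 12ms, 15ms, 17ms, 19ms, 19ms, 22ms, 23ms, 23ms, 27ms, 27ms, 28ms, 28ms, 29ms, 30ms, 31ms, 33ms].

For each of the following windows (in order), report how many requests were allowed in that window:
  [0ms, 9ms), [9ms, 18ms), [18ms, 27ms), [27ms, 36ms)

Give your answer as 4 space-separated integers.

Processing requests:
  req#1 t=0ms (window 0): ALLOW
  req#2 t=2ms (window 0): ALLOW
  req#3 t=3ms (window 0): ALLOW
  req#4 t=3ms (window 0): ALLOW
  req#5 t=3ms (window 0): DENY
  req#6 t=4ms (window 0): DENY
  req#7 t=4ms (window 0): DENY
  req#8 t=5ms (window 0): DENY
  req#9 t=7ms (window 0): DENY
  req#10 t=12ms (window 1): ALLOW
  req#11 t=15ms (window 1): ALLOW
  req#12 t=17ms (window 1): ALLOW
  req#13 t=19ms (window 2): ALLOW
  req#14 t=19ms (window 2): ALLOW
  req#15 t=22ms (window 2): ALLOW
  req#16 t=23ms (window 2): ALLOW
  req#17 t=23ms (window 2): DENY
  req#18 t=27ms (window 3): ALLOW
  req#19 t=27ms (window 3): ALLOW
  req#20 t=28ms (window 3): ALLOW
  req#21 t=28ms (window 3): ALLOW
  req#22 t=29ms (window 3): DENY
  req#23 t=30ms (window 3): DENY
  req#24 t=31ms (window 3): DENY
  req#25 t=33ms (window 3): DENY

Allowed counts by window: 4 3 4 4

Answer: 4 3 4 4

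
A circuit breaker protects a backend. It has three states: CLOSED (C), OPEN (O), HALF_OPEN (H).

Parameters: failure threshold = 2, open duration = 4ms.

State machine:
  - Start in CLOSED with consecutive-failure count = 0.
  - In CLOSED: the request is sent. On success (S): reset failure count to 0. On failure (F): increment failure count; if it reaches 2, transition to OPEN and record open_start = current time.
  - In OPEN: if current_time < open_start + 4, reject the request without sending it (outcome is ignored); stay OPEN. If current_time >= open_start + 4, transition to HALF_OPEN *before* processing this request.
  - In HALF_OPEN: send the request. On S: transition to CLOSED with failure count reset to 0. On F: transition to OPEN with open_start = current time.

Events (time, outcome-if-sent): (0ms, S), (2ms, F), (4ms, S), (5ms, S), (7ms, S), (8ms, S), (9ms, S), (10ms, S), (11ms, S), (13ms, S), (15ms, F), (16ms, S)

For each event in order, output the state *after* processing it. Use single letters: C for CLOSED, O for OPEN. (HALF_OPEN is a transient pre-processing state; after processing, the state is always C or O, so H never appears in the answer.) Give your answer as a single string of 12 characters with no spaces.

Answer: CCCCCCCCCCCC

Derivation:
State after each event:
  event#1 t=0ms outcome=S: state=CLOSED
  event#2 t=2ms outcome=F: state=CLOSED
  event#3 t=4ms outcome=S: state=CLOSED
  event#4 t=5ms outcome=S: state=CLOSED
  event#5 t=7ms outcome=S: state=CLOSED
  event#6 t=8ms outcome=S: state=CLOSED
  event#7 t=9ms outcome=S: state=CLOSED
  event#8 t=10ms outcome=S: state=CLOSED
  event#9 t=11ms outcome=S: state=CLOSED
  event#10 t=13ms outcome=S: state=CLOSED
  event#11 t=15ms outcome=F: state=CLOSED
  event#12 t=16ms outcome=S: state=CLOSED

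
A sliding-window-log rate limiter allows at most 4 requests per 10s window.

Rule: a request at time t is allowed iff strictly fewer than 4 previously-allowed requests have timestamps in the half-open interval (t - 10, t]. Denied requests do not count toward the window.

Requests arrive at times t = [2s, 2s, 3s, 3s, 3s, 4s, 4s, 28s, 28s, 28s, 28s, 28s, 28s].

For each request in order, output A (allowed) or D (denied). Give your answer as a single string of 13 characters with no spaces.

Tracking allowed requests in the window:
  req#1 t=2s: ALLOW
  req#2 t=2s: ALLOW
  req#3 t=3s: ALLOW
  req#4 t=3s: ALLOW
  req#5 t=3s: DENY
  req#6 t=4s: DENY
  req#7 t=4s: DENY
  req#8 t=28s: ALLOW
  req#9 t=28s: ALLOW
  req#10 t=28s: ALLOW
  req#11 t=28s: ALLOW
  req#12 t=28s: DENY
  req#13 t=28s: DENY

Answer: AAAADDDAAAADD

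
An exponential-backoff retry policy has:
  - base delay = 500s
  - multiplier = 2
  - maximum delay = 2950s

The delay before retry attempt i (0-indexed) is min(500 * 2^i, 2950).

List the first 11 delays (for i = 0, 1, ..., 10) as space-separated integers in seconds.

Computing each delay:
  i=0: min(500*2^0, 2950) = 500
  i=1: min(500*2^1, 2950) = 1000
  i=2: min(500*2^2, 2950) = 2000
  i=3: min(500*2^3, 2950) = 2950
  i=4: min(500*2^4, 2950) = 2950
  i=5: min(500*2^5, 2950) = 2950
  i=6: min(500*2^6, 2950) = 2950
  i=7: min(500*2^7, 2950) = 2950
  i=8: min(500*2^8, 2950) = 2950
  i=9: min(500*2^9, 2950) = 2950
  i=10: min(500*2^10, 2950) = 2950

Answer: 500 1000 2000 2950 2950 2950 2950 2950 2950 2950 2950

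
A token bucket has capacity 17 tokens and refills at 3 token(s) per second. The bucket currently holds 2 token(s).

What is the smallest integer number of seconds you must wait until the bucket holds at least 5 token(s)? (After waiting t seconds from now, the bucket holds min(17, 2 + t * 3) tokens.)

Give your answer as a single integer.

Answer: 1

Derivation:
Need 2 + t * 3 >= 5, so t >= 3/3.
Smallest integer t = ceil(3/3) = 1.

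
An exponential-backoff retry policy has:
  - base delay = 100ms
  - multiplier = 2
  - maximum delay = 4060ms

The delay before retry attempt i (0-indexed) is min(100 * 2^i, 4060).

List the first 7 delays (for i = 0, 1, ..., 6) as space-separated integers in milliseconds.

Computing each delay:
  i=0: min(100*2^0, 4060) = 100
  i=1: min(100*2^1, 4060) = 200
  i=2: min(100*2^2, 4060) = 400
  i=3: min(100*2^3, 4060) = 800
  i=4: min(100*2^4, 4060) = 1600
  i=5: min(100*2^5, 4060) = 3200
  i=6: min(100*2^6, 4060) = 4060

Answer: 100 200 400 800 1600 3200 4060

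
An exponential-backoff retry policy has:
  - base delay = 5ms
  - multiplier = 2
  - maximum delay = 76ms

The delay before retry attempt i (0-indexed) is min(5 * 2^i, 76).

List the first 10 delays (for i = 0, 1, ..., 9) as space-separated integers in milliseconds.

Answer: 5 10 20 40 76 76 76 76 76 76

Derivation:
Computing each delay:
  i=0: min(5*2^0, 76) = 5
  i=1: min(5*2^1, 76) = 10
  i=2: min(5*2^2, 76) = 20
  i=3: min(5*2^3, 76) = 40
  i=4: min(5*2^4, 76) = 76
  i=5: min(5*2^5, 76) = 76
  i=6: min(5*2^6, 76) = 76
  i=7: min(5*2^7, 76) = 76
  i=8: min(5*2^8, 76) = 76
  i=9: min(5*2^9, 76) = 76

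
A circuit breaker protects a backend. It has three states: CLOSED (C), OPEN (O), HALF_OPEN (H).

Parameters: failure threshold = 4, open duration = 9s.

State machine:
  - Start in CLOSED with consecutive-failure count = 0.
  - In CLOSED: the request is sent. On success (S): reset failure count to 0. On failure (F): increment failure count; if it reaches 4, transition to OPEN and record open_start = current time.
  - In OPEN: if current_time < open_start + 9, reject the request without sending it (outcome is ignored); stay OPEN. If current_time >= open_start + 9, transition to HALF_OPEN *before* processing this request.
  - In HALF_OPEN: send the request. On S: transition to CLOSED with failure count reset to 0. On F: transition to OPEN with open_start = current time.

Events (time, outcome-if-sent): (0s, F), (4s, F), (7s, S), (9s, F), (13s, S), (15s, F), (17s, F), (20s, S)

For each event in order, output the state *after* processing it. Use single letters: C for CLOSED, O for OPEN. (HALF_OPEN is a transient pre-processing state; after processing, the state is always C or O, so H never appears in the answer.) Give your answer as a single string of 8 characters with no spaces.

State after each event:
  event#1 t=0s outcome=F: state=CLOSED
  event#2 t=4s outcome=F: state=CLOSED
  event#3 t=7s outcome=S: state=CLOSED
  event#4 t=9s outcome=F: state=CLOSED
  event#5 t=13s outcome=S: state=CLOSED
  event#6 t=15s outcome=F: state=CLOSED
  event#7 t=17s outcome=F: state=CLOSED
  event#8 t=20s outcome=S: state=CLOSED

Answer: CCCCCCCC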